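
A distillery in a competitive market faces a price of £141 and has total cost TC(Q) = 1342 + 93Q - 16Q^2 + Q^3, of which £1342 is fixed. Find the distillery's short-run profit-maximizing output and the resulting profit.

Profit = -£190 at Q = 12

AVC = 93 - 16Q + Q^2; min AVC = £29 at Q = 8. Since P = £141 ≥ min AVC, the firm produces.
MC = 93 - 32Q + 3Q^2. Setting P = MC and taking the root on the rising branch gives Q* = 12.
TR = 141·12 = 1692. TC = 1342 + 540 = 1882. Profit = 1692 − 1882 = -£190.
By producing, the firm covers all variable cost plus £1152 of fixed cost; shutting down would lose the full £1342.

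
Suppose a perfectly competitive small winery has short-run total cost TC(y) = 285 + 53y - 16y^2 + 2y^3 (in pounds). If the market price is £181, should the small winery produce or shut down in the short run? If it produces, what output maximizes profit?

Strip out fixed cost: VC = 53y - 16y^2 + 2y^3. Then AVC = 53 - 16y + 2y^2 and MC = 53 - 32y + 6y^2.
AVC hits its minimum where MC = AVC, at y = 4, giving min AVC = 53 - 16·4 + 2·4^2 = £21.
P = £181 exceeds min AVC = £21, so the firm stays open.
Solving P = MC: -128 - 32y + 6y^2 = 0 ⇒ y = -8/3 or 8. On the upward-sloping branch, y* = 8.
Check: AVC at y = 8 is £53 ≤ P, so revenue covers variable cost.
Profit = P·y − TC = 181·8 − 709 = £739.

Produce at y = 8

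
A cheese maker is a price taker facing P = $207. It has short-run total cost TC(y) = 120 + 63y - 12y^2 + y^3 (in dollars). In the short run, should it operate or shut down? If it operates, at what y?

Produce at y = 12

Strip out fixed cost: VC = 63y - 12y^2 + y^3. Then AVC = 63 - 12y + y^2 and MC = 63 - 24y + 3y^2.
The AVC parabola has its vertex at y = 12/2 = 6, where AVC = 63 - 12·6 + 6^2 = $27.
Since P = $207 ≥ min AVC = $27, price covers variable cost and the firm should produce.
P = MC gives -144 - 24y + 3y^2 = 0, with roots -4 and 12. Take the larger (rising MC): y* = 12.
Check: AVC at y = 12 is $63 ≤ P, so revenue covers variable cost.
Profit = P·y − TC = 207·12 − 876 = $1608.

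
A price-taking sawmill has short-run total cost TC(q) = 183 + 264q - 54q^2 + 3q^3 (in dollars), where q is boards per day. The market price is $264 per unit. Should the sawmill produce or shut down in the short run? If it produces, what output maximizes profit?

Strip out fixed cost: VC = 264q - 54q^2 + 3q^3. Then AVC = 264 - 54q + 3q^2 and MC = 264 - 108q + 9q^2.
AVC is minimized where dAVC/dq = -54 + 6q = 0, at q = 9; min AVC = 264 - 54·9 + 3·9^2 = $21.
Since P = $264 ≥ min AVC = $21, price covers variable cost and the firm should produce.
P = MC gives -108q + 9q^2 = 0, with roots 0 and 12. Take the larger (rising MC): q* = 12.
Check: AVC at q = 12 is $48 ≤ P, so revenue covers variable cost.
Profit = P·q − TC = 264·12 − 759 = $2409.

Produce at q = 12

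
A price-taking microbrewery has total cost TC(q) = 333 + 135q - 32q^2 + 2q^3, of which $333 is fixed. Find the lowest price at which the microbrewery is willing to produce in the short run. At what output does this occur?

$7 per unit, at q = 8

The firm shuts down when price falls below the minimum of average variable cost. AVC = VC/q = 135 - 32q + 2q^2.
At the minimum of AVC, MC = AVC. MC = 135 - 64q + 6q^2; setting MC = AVC gives 4q^2 - 32q = 0, so q = 8. min AVC = 7.
So the shutdown price is $7.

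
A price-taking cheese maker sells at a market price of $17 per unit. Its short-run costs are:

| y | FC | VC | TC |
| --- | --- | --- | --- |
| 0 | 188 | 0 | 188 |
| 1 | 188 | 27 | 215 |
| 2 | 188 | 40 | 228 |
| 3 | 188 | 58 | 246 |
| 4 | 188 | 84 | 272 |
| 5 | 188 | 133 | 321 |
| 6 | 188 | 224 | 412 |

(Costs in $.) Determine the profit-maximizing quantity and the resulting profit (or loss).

y = 0 (shut down); profit = -$188

Compute π = P·y − TC at each output: y=0: -188; y=1: -198; y=2: -194; y=3: -195; y=4: -204; y=5: -236; y=6: -310.
Profit is highest at y = 0. Equivalently, the lowest AVC in the table is 58/3 ≈ $19.33 at y = 3, and P = $17 falls below it — price never covers variable cost, so the firm shuts down and loses only its fixed cost.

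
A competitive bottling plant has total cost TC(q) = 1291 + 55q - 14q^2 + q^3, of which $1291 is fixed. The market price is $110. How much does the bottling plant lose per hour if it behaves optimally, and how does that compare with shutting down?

AVC = 55 - 14q + q^2; min AVC = $6 at q = 7. Since P = $110 ≥ min AVC, the firm produces.
MC = 55 - 28q + 3q^2. Setting P = MC and taking the root on the rising branch gives q* = 11.
TR = 110·11 = 1210. TC = 1291 + 242 = 1533. Profit = 1210 − 1533 = -$323.
Shutting down would mean losing the fixed cost of $1291, so operating at a loss of $323 is better by $968.

Profit = -$323 at q = 11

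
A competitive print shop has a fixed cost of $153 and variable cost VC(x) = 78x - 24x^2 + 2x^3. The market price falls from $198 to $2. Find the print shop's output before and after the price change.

AVC = 78 - 24x + 2x^2, minimized at x = 6 where min AVC = $6. MC = 78 - 48x + 6x^2.
At P = $198 ≥ min AVC, set P = MC on the rising branch: x = 10.
At P = $2 < min AVC = $6, price no longer covers variable cost at any output, so the firm shuts down: x = 0.

Output falls from 10 to 0 (the firm shuts down)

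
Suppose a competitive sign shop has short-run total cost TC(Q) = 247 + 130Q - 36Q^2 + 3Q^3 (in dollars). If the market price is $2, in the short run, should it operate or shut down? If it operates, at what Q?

Shut down

Variable cost is VC = 130Q - 36Q^2 + 3Q^3, so AVC = VC/Q = 130 - 36Q + 3Q^2 and MC = dTC/dQ = 130 - 72Q + 9Q^2.
AVC is minimized where dAVC/dQ = -36 + 6Q = 0, at Q = 6; min AVC = 130 - 36·6 + 3·6^2 = $22.
With P < min AVC ($2 < $22), every unit sold adds to the loss.
The firm minimizes its loss by shutting down and losing only its fixed cost of $247.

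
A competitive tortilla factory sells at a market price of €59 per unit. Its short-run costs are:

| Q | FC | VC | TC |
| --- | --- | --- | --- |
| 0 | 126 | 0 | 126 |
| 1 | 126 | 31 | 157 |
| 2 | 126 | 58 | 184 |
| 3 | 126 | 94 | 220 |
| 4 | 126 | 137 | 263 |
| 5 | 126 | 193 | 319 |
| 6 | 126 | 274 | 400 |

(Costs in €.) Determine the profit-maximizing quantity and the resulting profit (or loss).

Q = 5; profit = -€24

Profit at each row (π = 59Q − TC): Q=0: -126; Q=1: -98; Q=2: -66; Q=3: -43; Q=4: -27; Q=5: -24; Q=6: -46.
Profit is maximized at Q = 5. AVC there is 193/5 = €38.60 ≤ P, so producing beats shutting down (which would give -€126).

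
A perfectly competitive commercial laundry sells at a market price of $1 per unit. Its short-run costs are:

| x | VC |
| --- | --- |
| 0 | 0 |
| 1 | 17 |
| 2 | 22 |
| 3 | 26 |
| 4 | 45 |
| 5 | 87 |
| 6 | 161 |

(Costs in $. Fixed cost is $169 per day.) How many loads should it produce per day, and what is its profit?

Profit at each row (π = 1x − TC): x=0: -169; x=1: -185; x=2: -189; x=3: -192; x=4: -210; x=5: -251; x=6: -324.
Profit is highest at x = 0. Equivalently, the lowest AVC in the table is 26/3 ≈ $8.67 at x = 3, and P = $1 falls below it — price never covers variable cost, so the firm shuts down and loses only its fixed cost.

x = 0 (shut down); profit = -$169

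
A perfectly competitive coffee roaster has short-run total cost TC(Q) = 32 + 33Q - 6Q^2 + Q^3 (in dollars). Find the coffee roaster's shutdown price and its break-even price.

Shutdown price = $24; break-even price = $33

AVC = 33 - 6Q + Q^2; minimized at Q = 3, giving min AVC = $24. That is the shutdown price.
ATC = 32/Q + 33 - 6Q + Q^2. Setting dATC/dQ = −32/Q^2 − 6 + 2Q = 0 gives Q = 4 (since 2·4^3 − 6·4^2 = 32).
min ATC = 32/4 + 33 − 6·4 + 4^2 = $33. That is the break-even price.
For $24 ≤ P < $33 the firm produces at a loss; below $24 it shuts down.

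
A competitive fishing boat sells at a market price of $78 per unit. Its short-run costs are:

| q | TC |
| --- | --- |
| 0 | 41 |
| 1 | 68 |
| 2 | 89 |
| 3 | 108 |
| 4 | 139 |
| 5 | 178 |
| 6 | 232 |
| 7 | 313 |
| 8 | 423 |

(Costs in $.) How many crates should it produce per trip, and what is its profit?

q = 6; profit = $236

Compute π = P·q − TC at each output: q=0: -41; q=1: 10; q=2: 67; q=3: 126; q=4: 173; q=5: 212; q=6: 236; q=7: 233; q=8: 201.
Profit is maximized at q = 6. AVC there is 191/6 = $31.83 ≤ P, so producing beats shutting down (which would give -$41).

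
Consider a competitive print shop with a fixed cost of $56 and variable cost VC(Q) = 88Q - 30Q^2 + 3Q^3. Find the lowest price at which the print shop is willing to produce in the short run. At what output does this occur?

$13 per unit, at Q = 5

The firm shuts down when price falls below the minimum of average variable cost. AVC = VC/Q = 88 - 30Q + 3Q^2.
At the minimum of AVC, MC = AVC. MC = 88 - 60Q + 9Q^2; setting MC = AVC gives 6Q^2 - 30Q = 0, so Q = 5. min AVC = 13.
For P < $13 the firm produces nothing.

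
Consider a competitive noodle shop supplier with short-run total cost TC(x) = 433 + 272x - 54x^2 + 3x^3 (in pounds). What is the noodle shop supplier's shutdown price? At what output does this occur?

Short-run supply begins at min AVC. From VC = 272x - 54x^2 + 3x^3, AVC = 272 - 54x + 3x^2.
dAVC/dx = -54 + 6x = 0 gives x = 9. min AVC = 272 - 54·9 + 3·9^2 = 29.
So the shutdown price is £29.

£29 per unit, at x = 9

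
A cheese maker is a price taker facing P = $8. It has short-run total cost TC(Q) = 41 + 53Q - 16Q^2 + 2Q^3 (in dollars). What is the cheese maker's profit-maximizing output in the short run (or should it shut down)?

Shut down

Variable cost is VC = 53Q - 16Q^2 + 2Q^3, so AVC = VC/Q = 53 - 16Q + 2Q^2 and MC = dTC/dQ = 53 - 32Q + 6Q^2.
AVC is minimized where dAVC/dQ = -16 + 4Q = 0, at Q = 4; min AVC = 53 - 16·4 + 2·4^2 = $21.
P = $8 lies below min AVC = $21; no output level covers variable cost.
Shutting down limits the loss to fixed cost, $41.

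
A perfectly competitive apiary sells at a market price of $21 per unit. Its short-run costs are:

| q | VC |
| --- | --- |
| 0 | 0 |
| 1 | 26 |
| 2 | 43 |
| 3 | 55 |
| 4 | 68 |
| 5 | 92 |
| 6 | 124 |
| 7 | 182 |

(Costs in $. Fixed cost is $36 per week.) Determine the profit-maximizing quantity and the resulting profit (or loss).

q = 4; profit = -$20

Profit at each row (π = 21q − TC): q=0: -36; q=1: -41; q=2: -37; q=3: -28; q=4: -20; q=5: -23; q=6: -34; q=7: -71.
Profit is maximized at q = 4. AVC there is 68/4 = $17 ≤ P, so producing beats shutting down (which would give -$36).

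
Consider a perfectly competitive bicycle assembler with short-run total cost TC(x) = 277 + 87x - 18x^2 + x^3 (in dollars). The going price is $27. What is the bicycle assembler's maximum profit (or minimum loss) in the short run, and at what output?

Profit = -$77 at x = 10

AVC = 87 - 18x + x^2; min AVC = $6 at x = 9. Since P = $27 ≥ min AVC, the firm produces.
MC = 87 - 36x + 3x^2. Setting P = MC and taking the root on the rising branch gives x* = 10.
TR = 27·10 = 270. TC = 277 + 70 = 347. Profit = 270 − 347 = -$77.
By producing, the firm covers all variable cost plus $200 of fixed cost; shutting down would lose the full $277.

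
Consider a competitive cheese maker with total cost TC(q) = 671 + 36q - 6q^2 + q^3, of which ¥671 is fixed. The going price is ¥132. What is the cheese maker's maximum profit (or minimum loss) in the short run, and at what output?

Profit = -¥31 at q = 8

AVC = 36 - 6q + q^2 has its minimum ¥27 at q = 3; price ¥132 clears that bar, so the firm operates.
With MC = 36 - 12q + 3q^2, P = MC on the upward-sloping part at q* = 8.
TR = 132·8 = 1056. TC = 671 + 416 = 1087. Profit = 1056 − 1087 = -¥31.
Shutting down would mean losing the fixed cost of ¥671, so operating at a loss of ¥31 is better by ¥640.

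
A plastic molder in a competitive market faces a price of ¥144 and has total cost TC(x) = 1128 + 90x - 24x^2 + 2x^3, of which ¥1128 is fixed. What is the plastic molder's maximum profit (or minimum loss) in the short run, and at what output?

Profit = -¥156 at x = 9

AVC = 90 - 24x + 2x^2 has its minimum ¥18 at x = 6; price ¥144 clears that bar, so the firm operates.
With MC = 90 - 48x + 6x^2, P = MC on the upward-sloping part at x* = 9.
TR = 144·9 = 1296. TC = 1128 + 324 = 1452. Profit = 1296 − 1452 = -¥156.
Shutting down would mean losing the fixed cost of ¥1128, so operating at a loss of ¥156 is better by ¥972.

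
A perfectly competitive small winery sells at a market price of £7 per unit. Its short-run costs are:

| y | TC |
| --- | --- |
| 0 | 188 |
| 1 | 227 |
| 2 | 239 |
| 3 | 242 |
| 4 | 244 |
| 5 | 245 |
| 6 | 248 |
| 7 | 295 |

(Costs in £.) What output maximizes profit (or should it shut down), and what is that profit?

Profit at each row (π = 7y − TC): y=0: -188; y=1: -220; y=2: -225; y=3: -221; y=4: -216; y=5: -210; y=6: -206; y=7: -246.
Profit is highest at y = 0. Equivalently, the lowest AVC in the table is 60/6 ≈ £10 at y = 6, and P = £7 falls below it — price never covers variable cost, so the firm shuts down and loses only its fixed cost.

y = 0 (shut down); profit = -£188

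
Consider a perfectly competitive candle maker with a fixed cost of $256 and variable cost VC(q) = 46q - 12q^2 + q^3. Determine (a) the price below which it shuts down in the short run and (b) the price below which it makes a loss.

Shutdown price = min AVC. AVC = 46 - 12q + q^2, with vertex at q = 6 and minimum $10.
ATC = 256/q + 46 - 12q + q^2. Setting dATC/dq = −256/q^2 − 12 + 2q = 0 gives q = 8 (since 2·8^3 − 12·8^2 = 256).
min ATC = 256/8 + 46 − 12·8 + 8^2 = $46. That is the break-even price.
Between these two prices the firm operates at a loss; above $46 it earns a profit.

Shutdown price = $10; break-even price = $46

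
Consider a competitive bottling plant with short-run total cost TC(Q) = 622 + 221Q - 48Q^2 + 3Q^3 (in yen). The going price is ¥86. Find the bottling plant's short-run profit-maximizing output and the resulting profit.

Profit = -¥136 at Q = 9

AVC = 221 - 48Q + 3Q^2 has its minimum ¥29 at Q = 8; price ¥86 clears that bar, so the firm operates.
MC = 221 - 96Q + 9Q^2. Setting P = MC and taking the root on the rising branch gives Q* = 9.
TR = 86·9 = 774. TC = 622 + 288 = 910. Profit = 774 − 910 = -¥136.
Shutting down would mean losing the fixed cost of ¥622, so operating at a loss of ¥136 is better by ¥486.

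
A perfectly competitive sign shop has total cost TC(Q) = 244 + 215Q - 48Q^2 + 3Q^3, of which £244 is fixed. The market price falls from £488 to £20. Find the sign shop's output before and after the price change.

Output falls from 13 to 0 (the firm shuts down)

MC = 215 - 96Q + 9Q^2; the shutdown threshold is min AVC = £23 (at Q = 8).
At P = £488 ≥ min AVC, set P = MC on the rising branch: Q = 13.
At P = £20 < min AVC = £23, price no longer covers variable cost at any output, so the firm shuts down: Q = 0.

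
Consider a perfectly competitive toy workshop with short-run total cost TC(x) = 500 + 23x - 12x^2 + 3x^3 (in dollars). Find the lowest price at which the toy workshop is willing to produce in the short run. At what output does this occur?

The firm shuts down when price falls below the minimum of average variable cost. AVC = VC/x = 23 - 12x + 3x^2.
dAVC/dx = -12 + 6x = 0 gives x = 2. min AVC = 23 - 12·2 + 3·2^2 = 11.
So the shutdown price is $11.

$11 per unit, at x = 2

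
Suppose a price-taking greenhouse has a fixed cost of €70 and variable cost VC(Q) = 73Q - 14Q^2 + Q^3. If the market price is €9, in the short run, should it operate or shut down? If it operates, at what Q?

Shut down

From TC, MC = TC'(Q) = 73 - 28Q + 3Q^2 and AVC = VC/Q = 73 - 14Q + Q^2.
AVC hits its minimum where MC = AVC, at Q = 7, giving min AVC = 73 - 14·7 + 7^2 = €24.
Since P = €9 < min AVC = €24, price fails to cover variable cost at any output.
Best response: produce nothing and absorb the €70 fixed cost.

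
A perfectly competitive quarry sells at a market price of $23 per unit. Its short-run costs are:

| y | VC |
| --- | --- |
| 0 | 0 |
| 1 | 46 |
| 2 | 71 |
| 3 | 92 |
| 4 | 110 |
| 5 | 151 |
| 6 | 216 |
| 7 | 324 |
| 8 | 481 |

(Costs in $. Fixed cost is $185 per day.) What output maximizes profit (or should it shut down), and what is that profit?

y = 0 (shut down); profit = -$185

Tabulate TR − TC: y=0: -185; y=1: -208; y=2: -210; y=3: -208; y=4: -203; y=5: -221; y=6: -263; y=7: -348; y=8: -482.
Profit is highest at y = 0. Equivalently, the lowest AVC in the table is 110/4 ≈ $27.50 at y = 4, and P = $23 falls below it — price never covers variable cost, so the firm shuts down and loses only its fixed cost.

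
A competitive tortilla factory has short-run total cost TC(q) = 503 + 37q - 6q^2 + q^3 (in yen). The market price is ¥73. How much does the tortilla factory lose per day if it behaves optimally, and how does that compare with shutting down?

AVC = 37 - 6q + q^2 has its minimum ¥28 at q = 3; price ¥73 clears that bar, so the firm operates.
MC = 37 - 12q + 3q^2. Setting P = MC and taking the root on the rising branch gives q* = 6.
TR = 73·6 = 438. TC = 503 + 222 = 725. Profit = 438 − 725 = -¥287.
Shutting down would mean losing the fixed cost of ¥503, so operating at a loss of ¥287 is better by ¥216.

Profit = -¥287 at q = 6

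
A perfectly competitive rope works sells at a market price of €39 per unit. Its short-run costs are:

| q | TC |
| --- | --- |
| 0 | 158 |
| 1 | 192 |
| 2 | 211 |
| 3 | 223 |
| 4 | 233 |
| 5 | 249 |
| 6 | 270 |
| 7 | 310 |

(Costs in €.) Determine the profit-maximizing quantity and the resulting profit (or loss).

q = 6; profit = -€36

Profit at each row (π = 39q − TC): q=0: -158; q=1: -153; q=2: -133; q=3: -106; q=4: -77; q=5: -54; q=6: -36; q=7: -37.
Profit is maximized at q = 6. AVC there is 112/6 = €18.67 ≤ P, so producing beats shutting down (which would give -€158).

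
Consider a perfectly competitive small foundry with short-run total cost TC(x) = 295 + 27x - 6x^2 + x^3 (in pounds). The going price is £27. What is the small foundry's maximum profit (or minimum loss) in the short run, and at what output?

Profit = -£263 at x = 4

AVC = 27 - 6x + x^2; min AVC = £18 at x = 3. Since P = £27 ≥ min AVC, the firm produces.
MC = 27 - 12x + 3x^2. Setting P = MC and taking the root on the rising branch gives x* = 4.
TR = 27·4 = 108. TC = 295 + 76 = 371. Profit = 108 − 371 = -£263.
That loss of £263 beats the £295 the firm would lose by shutting down; producing recovers £32 of fixed cost.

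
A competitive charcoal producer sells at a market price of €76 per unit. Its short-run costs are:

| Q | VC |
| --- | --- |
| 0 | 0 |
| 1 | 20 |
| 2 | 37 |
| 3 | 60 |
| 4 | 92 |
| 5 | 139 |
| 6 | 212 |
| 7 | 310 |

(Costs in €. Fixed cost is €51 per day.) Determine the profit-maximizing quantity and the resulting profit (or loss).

Compute π = P·Q − TC at each output: Q=0: -51; Q=1: 5; Q=2: 64; Q=3: 117; Q=4: 161; Q=5: 190; Q=6: 193; Q=7: 171.
Profit is maximized at Q = 6. AVC there is 212/6 = €35.33 ≤ P, so producing beats shutting down (which would give -€51).

Q = 6; profit = €193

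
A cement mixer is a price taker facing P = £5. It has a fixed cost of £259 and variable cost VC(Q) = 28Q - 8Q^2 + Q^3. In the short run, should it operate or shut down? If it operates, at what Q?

Shut down

From TC, MC = TC'(Q) = 28 - 16Q + 3Q^2 and AVC = VC/Q = 28 - 8Q + Q^2.
AVC is minimized where dAVC/dQ = -8 + 2Q = 0, at Q = 4; min AVC = 28 - 8·4 + 4^2 = £12.
P = £5 lies below min AVC = £12; no output level covers variable cost.
Best response: produce nothing and absorb the £259 fixed cost.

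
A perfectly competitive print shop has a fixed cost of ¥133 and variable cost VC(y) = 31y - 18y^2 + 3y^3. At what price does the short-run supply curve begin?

The shutdown price is the minimum of AVC. VC = 31y - 18y^2 + 3y^3, so AVC = 31 - 18y + 3y^2.
At the minimum of AVC, MC = AVC. MC = 31 - 36y + 9y^2; setting MC = AVC gives 6y^2 - 18y = 0, so y = 3. min AVC = 4.
So the shutdown price is ¥4.

¥4 per unit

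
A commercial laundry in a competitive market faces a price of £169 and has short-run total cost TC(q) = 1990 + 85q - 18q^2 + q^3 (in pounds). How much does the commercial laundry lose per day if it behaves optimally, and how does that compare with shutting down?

AVC = 85 - 18q + q^2 has its minimum £4 at q = 9; price £169 clears that bar, so the firm operates.
With MC = 85 - 36q + 3q^2, P = MC on the upward-sloping part at q* = 14.
TR = 169·14 = 2366. TC = 1990 + 406 = 2396. Profit = 2366 − 2396 = -£30.
That loss of £30 beats the £1990 the firm would lose by shutting down; producing recovers £1960 of fixed cost.

Profit = -£30 at q = 14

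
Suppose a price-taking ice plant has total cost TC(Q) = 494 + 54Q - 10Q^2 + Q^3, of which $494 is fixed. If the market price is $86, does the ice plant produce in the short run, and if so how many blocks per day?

From TC, MC = TC'(Q) = 54 - 20Q + 3Q^2 and AVC = VC/Q = 54 - 10Q + Q^2.
AVC is minimized where dAVC/dQ = -10 + 2Q = 0, at Q = 5; min AVC = 54 - 10·5 + 5^2 = $29.
Since P = $86 ≥ min AVC = $29, price covers variable cost and the firm should produce.
Solving P = MC: -32 - 20Q + 3Q^2 = 0 ⇒ Q = -4/3 or 8. On the upward-sloping branch, Q* = 8.
Check: AVC at Q = 8 is $38 ≤ P, so revenue covers variable cost.
Profit = P·Q − TC = 86·8 − 798 = -$110, a loss, but smaller than the $494 fixed cost the firm would lose by shutting down.

Produce at Q = 8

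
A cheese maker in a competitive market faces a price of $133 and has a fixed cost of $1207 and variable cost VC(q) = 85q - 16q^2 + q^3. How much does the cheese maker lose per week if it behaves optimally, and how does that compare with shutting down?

AVC = 85 - 16q + q^2; min AVC = $21 at q = 8. Since P = $133 ≥ min AVC, the firm produces.
MC = 85 - 32q + 3q^2. Setting P = MC and taking the root on the rising branch gives q* = 12.
TR = 133·12 = 1596. TC = 1207 + 444 = 1651. Profit = 1596 − 1651 = -$55.
Shutting down would mean losing the fixed cost of $1207, so operating at a loss of $55 is better by $1152.

Profit = -$55 at q = 12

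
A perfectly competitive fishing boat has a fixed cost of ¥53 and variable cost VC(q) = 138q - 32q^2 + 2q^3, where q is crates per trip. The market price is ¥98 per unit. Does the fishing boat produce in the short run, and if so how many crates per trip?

Produce at q = 10

From TC, MC = TC'(q) = 138 - 64q + 6q^2 and AVC = VC/q = 138 - 32q + 2q^2.
The AVC parabola has its vertex at q = 32/4 = 8, where AVC = 138 - 32·8 + 2·8^2 = ¥10.
P = ¥98 exceeds min AVC = ¥10, so the firm stays open.
Solving P = MC: 40 - 64q + 6q^2 = 0 ⇒ q = 2/3 or 10. On the upward-sloping branch, q* = 10.
Check: AVC at q = 10 is ¥18 ≤ P, so revenue covers variable cost.
Profit = P·q − TC = 98·10 − 233 = ¥747.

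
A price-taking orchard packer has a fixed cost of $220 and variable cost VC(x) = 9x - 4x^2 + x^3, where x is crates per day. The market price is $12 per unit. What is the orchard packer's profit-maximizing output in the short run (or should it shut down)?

Strip out fixed cost: VC = 9x - 4x^2 + x^3. Then AVC = 9 - 4x + x^2 and MC = 9 - 8x + 3x^2.
The AVC parabola has its vertex at x = 4/2 = 2, where AVC = 9 - 4·2 + 2^2 = $5.
P = $12 exceeds min AVC = $5, so the firm stays open.
Set P = MC: 12 = 9 - 8x + 3x^2 → -3 - 8x + 3x^2 = 0. The roots are x = -1/3 and x = 3; the profit-maximizing output is on the rising part of MC, so x* = 3.
Check: AVC at x = 3 is $6 ≤ P, so revenue covers variable cost.
Profit = P·x − TC = 12·3 − 238 = -$202, a loss, but smaller than the $220 fixed cost the firm would lose by shutting down.

Produce at x = 3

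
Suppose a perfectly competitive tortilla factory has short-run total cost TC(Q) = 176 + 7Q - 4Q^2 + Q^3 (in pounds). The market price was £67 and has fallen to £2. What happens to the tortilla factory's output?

Output falls from 6 to 0 (the firm shuts down)

AVC = 7 - 4Q + Q^2, minimized at Q = 2 where min AVC = £3. MC = 7 - 8Q + 3Q^2.
At P = £67 ≥ min AVC, set P = MC on the rising branch: Q = 6.
At P = £2 < min AVC = £3, price no longer covers variable cost at any output, so the firm shuts down: Q = 0.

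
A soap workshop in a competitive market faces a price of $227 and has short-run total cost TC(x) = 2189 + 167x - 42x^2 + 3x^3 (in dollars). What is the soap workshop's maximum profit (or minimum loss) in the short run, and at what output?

AVC = 167 - 42x + 3x^2 has its minimum $20 at x = 7; price $227 clears that bar, so the firm operates.
With MC = 167 - 84x + 9x^2, P = MC on the upward-sloping part at x* = 10.
TR = 227·10 = 2270. TC = 2189 + 470 = 2659. Profit = 2270 − 2659 = -$389.
That loss of $389 beats the $2189 the firm would lose by shutting down; producing recovers $1800 of fixed cost.

Profit = -$389 at x = 10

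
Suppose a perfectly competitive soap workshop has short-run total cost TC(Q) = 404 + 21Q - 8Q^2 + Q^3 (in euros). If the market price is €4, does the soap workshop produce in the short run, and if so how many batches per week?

Variable cost is VC = 21Q - 8Q^2 + Q^3, so AVC = VC/Q = 21 - 8Q + Q^2 and MC = dTC/dQ = 21 - 16Q + 3Q^2.
AVC hits its minimum where MC = AVC, at Q = 4, giving min AVC = 21 - 8·4 + 4^2 = €5.
P = €4 lies below min AVC = €5; no output level covers variable cost.
Shutting down limits the loss to fixed cost, €404.

Shut down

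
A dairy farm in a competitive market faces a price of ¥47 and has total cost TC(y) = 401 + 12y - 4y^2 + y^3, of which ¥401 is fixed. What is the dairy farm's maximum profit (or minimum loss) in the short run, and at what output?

AVC = 12 - 4y + y^2 has its minimum ¥8 at y = 2; price ¥47 clears that bar, so the firm operates.
With MC = 12 - 8y + 3y^2, P = MC on the upward-sloping part at y* = 5.
TR = 47·5 = 235. TC = 401 + 85 = 486. Profit = 235 − 486 = -¥251.
By producing, the firm covers all variable cost plus ¥150 of fixed cost; shutting down would lose the full ¥401.

Profit = -¥251 at y = 5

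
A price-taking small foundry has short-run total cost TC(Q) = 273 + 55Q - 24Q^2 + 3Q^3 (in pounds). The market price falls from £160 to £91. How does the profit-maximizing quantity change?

Output falls from 7 to 6

MC = 55 - 48Q + 9Q^2; the shutdown threshold is min AVC = £7 (at Q = 4).
At P = £160 ≥ min AVC, set P = MC on the rising branch: Q = 7.
At P = £91 ≥ min AVC, set P = MC: Q = 6. The firm stays open but cuts output.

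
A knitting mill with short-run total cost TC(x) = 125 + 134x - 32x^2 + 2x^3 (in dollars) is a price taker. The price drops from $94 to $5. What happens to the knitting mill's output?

Output falls from 10 to 0 (the firm shuts down)

MC = 134 - 64x + 6x^2; the shutdown threshold is min AVC = $6 (at x = 8).
At P = $94 ≥ min AVC, set P = MC on the rising branch: x = 10.
At P = $5 < min AVC = $6, price no longer covers variable cost at any output, so the firm shuts down: x = 0.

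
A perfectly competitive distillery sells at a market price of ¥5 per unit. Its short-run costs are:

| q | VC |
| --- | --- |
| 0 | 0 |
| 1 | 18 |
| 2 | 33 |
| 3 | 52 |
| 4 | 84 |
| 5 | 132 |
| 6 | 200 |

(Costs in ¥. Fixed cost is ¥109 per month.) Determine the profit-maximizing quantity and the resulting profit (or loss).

q = 0 (shut down); profit = -¥109

Profit at each row (π = 5q − TC): q=0: -109; q=1: -122; q=2: -132; q=3: -146; q=4: -173; q=5: -216; q=6: -279.
Profit is highest at q = 0. Equivalently, the lowest AVC in the table is 33/2 ≈ ¥16.50 at q = 2, and P = ¥5 falls below it — price never covers variable cost, so the firm shuts down and loses only its fixed cost.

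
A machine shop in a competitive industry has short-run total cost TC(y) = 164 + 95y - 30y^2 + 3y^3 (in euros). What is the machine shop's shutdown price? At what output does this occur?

€20 per unit, at y = 5

The firm shuts down when price falls below the minimum of average variable cost. AVC = VC/y = 95 - 30y + 3y^2.
At the minimum of AVC, MC = AVC. MC = 95 - 60y + 9y^2; setting MC = AVC gives 6y^2 - 30y = 0, so y = 5. min AVC = 20.
The firm shuts down for any P below €20.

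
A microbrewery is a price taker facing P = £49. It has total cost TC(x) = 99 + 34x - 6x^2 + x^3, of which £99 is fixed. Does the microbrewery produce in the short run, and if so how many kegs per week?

Strip out fixed cost: VC = 34x - 6x^2 + x^3. Then AVC = 34 - 6x + x^2 and MC = 34 - 12x + 3x^2.
AVC is minimized where dAVC/dx = -6 + 2x = 0, at x = 3; min AVC = 34 - 6·3 + 3^2 = £25.
Because £49 ≥ £25, revenue can cover variable cost; the firm operates.
Solving P = MC: -15 - 12x + 3x^2 = 0 ⇒ x = -1 or 5. On the upward-sloping branch, x* = 5.
Check: AVC at x = 5 is £29 ≤ P, so revenue covers variable cost.
Profit = P·x − TC = 49·5 − 244 = £1.

Produce at x = 5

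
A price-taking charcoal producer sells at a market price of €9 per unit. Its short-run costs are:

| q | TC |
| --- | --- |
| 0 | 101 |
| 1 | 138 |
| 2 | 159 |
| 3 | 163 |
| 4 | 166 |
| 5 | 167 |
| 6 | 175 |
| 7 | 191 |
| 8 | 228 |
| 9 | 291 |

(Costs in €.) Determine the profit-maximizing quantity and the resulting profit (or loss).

q = 0 (shut down); profit = -€101

Profit at each row (π = 9q − TC): q=0: -101; q=1: -129; q=2: -141; q=3: -136; q=4: -130; q=5: -122; q=6: -121; q=7: -128; q=8: -156; q=9: -210.
Profit is highest at q = 0. Equivalently, the lowest AVC in the table is 74/6 ≈ €12.33 at q = 6, and P = €9 falls below it — price never covers variable cost, so the firm shuts down and loses only its fixed cost.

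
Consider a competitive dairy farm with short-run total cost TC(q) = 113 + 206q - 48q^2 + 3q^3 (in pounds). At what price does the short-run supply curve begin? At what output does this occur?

The shutdown price is the minimum of AVC. VC = 206q - 48q^2 + 3q^3, so AVC = 206 - 48q + 3q^2.
dAVC/dq = -48 + 6q = 0 gives q = 8. min AVC = 206 - 48·8 + 3·8^2 = 14.
For P < £14 the firm produces nothing.

£14 per unit, at q = 8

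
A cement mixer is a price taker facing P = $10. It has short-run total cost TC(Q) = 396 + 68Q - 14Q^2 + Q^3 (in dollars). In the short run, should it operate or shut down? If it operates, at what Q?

Variable cost is VC = 68Q - 14Q^2 + Q^3, so AVC = VC/Q = 68 - 14Q + Q^2 and MC = dTC/dQ = 68 - 28Q + 3Q^2.
The AVC parabola has its vertex at Q = 14/2 = 7, where AVC = 68 - 14·7 + 7^2 = $19.
With P < min AVC ($10 < $19), every unit sold adds to the loss.
Best response: produce nothing and absorb the $396 fixed cost.

Shut down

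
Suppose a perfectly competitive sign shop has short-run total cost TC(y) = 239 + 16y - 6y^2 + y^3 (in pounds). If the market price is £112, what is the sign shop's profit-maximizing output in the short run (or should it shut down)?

Strip out fixed cost: VC = 16y - 6y^2 + y^3. Then AVC = 16 - 6y + y^2 and MC = 16 - 12y + 3y^2.
The AVC parabola has its vertex at y = 6/2 = 3, where AVC = 16 - 6·3 + 3^2 = £7.
Since P = £112 ≥ min AVC = £7, price covers variable cost and the firm should produce.
Solving P = MC: -96 - 12y + 3y^2 = 0 ⇒ y = -4 or 8. On the upward-sloping branch, y* = 8.
Check: AVC at y = 8 is £32 ≤ P, so revenue covers variable cost.
Profit = P·y − TC = 112·8 − 495 = £401.

Produce at y = 8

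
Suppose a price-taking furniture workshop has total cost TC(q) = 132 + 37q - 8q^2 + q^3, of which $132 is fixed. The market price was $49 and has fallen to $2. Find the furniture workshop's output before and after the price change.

Output falls from 6 to 0 (the firm shuts down)

AVC = 37 - 8q + q^2, minimized at q = 4 where min AVC = $21. MC = 37 - 16q + 3q^2.
At P = $49 ≥ min AVC, set P = MC on the rising branch: q = 6.
At P = $2 < min AVC = $21, price no longer covers variable cost at any output, so the firm shuts down: q = 0.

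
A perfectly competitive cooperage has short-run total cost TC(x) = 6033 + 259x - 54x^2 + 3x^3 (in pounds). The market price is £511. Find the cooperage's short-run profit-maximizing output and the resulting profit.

Profit = -£153 at x = 14

AVC = 259 - 54x + 3x^2 has its minimum £16 at x = 9; price £511 clears that bar, so the firm operates.
With MC = 259 - 108x + 9x^2, P = MC on the upward-sloping part at x* = 14.
TR = 511·14 = 7154. TC = 6033 + 1274 = 7307. Profit = 7154 − 7307 = -£153.
That loss of £153 beats the £6033 the firm would lose by shutting down; producing recovers £5880 of fixed cost.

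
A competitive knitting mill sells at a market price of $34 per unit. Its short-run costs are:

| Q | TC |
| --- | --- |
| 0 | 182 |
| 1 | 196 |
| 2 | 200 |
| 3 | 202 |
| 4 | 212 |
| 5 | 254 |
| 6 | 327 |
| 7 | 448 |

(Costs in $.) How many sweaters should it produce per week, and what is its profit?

Profit at each row (π = 34Q − TC): Q=0: -182; Q=1: -162; Q=2: -132; Q=3: -100; Q=4: -76; Q=5: -84; Q=6: -123; Q=7: -210.
Profit is maximized at Q = 4. AVC there is 30/4 = $7.50 ≤ P, so producing beats shutting down (which would give -$182).

Q = 4; profit = -$76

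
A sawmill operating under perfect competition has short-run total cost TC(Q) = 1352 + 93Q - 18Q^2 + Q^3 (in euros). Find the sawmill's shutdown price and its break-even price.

Shutdown price = €12; break-even price = €132

Shutdown price = min AVC. AVC = 93 - 18Q + Q^2, with vertex at Q = 9 and minimum €12.
ATC = 1352/Q + 93 - 18Q + Q^2. Setting dATC/dQ = −1352/Q^2 − 18 + 2Q = 0 gives Q = 13 (since 2·13^3 − 18·13^2 = 1352).
min ATC = 1352/13 + 93 − 18·13 + 13^2 = €132. That is the break-even price.
For €12 ≤ P < €132 the firm produces at a loss; below €12 it shuts down.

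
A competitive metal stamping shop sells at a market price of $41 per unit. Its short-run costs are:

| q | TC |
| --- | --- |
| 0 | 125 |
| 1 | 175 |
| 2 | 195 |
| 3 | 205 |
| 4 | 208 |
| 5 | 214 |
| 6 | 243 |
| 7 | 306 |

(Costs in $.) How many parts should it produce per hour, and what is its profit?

q = 6; profit = $3

Compute π = P·q − TC at each output: q=0: -125; q=1: -134; q=2: -113; q=3: -82; q=4: -44; q=5: -9; q=6: 3; q=7: -19.
Profit is maximized at q = 6. AVC there is 118/6 = $19.67 ≤ P, so producing beats shutting down (which would give -$125).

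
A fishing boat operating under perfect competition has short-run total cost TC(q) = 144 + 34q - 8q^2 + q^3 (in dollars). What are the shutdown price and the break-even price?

AVC = 34 - 8q + q^2; minimized at q = 4, giving min AVC = $18. That is the shutdown price.
ATC = 144/q + 34 - 8q + q^2. Setting dATC/dq = −144/q^2 − 8 + 2q = 0 gives q = 6 (since 2·6^3 − 8·6^2 = 144).
min ATC = 144/6 + 34 − 8·6 + 6^2 = $46. That is the break-even price.
For $18 ≤ P < $46 the firm produces at a loss; below $18 it shuts down.

Shutdown price = $18; break-even price = $46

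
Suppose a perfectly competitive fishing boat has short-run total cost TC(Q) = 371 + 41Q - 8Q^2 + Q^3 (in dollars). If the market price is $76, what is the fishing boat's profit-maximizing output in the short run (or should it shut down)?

Produce at Q = 7

Strip out fixed cost: VC = 41Q - 8Q^2 + Q^3. Then AVC = 41 - 8Q + Q^2 and MC = 41 - 16Q + 3Q^2.
The AVC parabola has its vertex at Q = 8/2 = 4, where AVC = 41 - 8·4 + 4^2 = $25.
Because $76 ≥ $25, revenue can cover variable cost; the firm operates.
Set P = MC: 76 = 41 - 16Q + 3Q^2 → -35 - 16Q + 3Q^2 = 0. The roots are Q = -5/3 and Q = 7; the profit-maximizing output is on the rising part of MC, so Q* = 7.
Check: AVC at Q = 7 is $34 ≤ P, so revenue covers variable cost.
Profit = P·Q − TC = 76·7 − 609 = -$77, a loss, but smaller than the $371 fixed cost the firm would lose by shutting down.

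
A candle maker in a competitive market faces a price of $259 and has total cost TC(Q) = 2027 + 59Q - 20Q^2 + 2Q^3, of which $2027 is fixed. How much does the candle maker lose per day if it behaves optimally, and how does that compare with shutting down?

AVC = 59 - 20Q + 2Q^2 has its minimum $9 at Q = 5; price $259 clears that bar, so the firm operates.
With MC = 59 - 40Q + 6Q^2, P = MC on the upward-sloping part at Q* = 10.
TR = 259·10 = 2590. TC = 2027 + 590 = 2617. Profit = 2590 − 2617 = -$27.
That loss of $27 beats the $2027 the firm would lose by shutting down; producing recovers $2000 of fixed cost.

Profit = -$27 at Q = 10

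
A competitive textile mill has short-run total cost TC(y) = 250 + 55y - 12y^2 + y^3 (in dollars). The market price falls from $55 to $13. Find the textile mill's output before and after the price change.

Output falls from 8 to 0 (the firm shuts down)

MC = 55 - 24y + 3y^2; the shutdown threshold is min AVC = $19 (at y = 6).
With P = $55 above the shutdown price, P = MC gives y = 8.
At P = $13 < min AVC = $19, price no longer covers variable cost at any output, so the firm shuts down: y = 0.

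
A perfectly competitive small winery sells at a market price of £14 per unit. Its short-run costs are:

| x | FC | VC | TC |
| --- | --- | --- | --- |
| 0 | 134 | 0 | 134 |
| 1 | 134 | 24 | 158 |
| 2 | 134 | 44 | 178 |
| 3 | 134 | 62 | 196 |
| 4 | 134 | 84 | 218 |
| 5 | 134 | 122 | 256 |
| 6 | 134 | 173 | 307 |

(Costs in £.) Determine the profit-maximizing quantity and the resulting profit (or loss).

x = 0 (shut down); profit = -£134

Compute π = P·x − TC at each output: x=0: -134; x=1: -144; x=2: -150; x=3: -154; x=4: -162; x=5: -186; x=6: -223.
Profit is highest at x = 0. Equivalently, the lowest AVC in the table is 62/3 ≈ £20.67 at x = 3, and P = £14 falls below it — price never covers variable cost, so the firm shuts down and loses only its fixed cost.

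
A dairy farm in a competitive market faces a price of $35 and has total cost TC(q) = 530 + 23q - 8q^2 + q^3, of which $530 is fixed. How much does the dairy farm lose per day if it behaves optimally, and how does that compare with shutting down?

Profit = -$386 at q = 6

AVC = 23 - 8q + q^2 has its minimum $7 at q = 4; price $35 clears that bar, so the firm operates.
With MC = 23 - 16q + 3q^2, P = MC on the upward-sloping part at q* = 6.
TR = 35·6 = 210. TC = 530 + 66 = 596. Profit = 210 − 596 = -$386.
By producing, the firm covers all variable cost plus $144 of fixed cost; shutting down would lose the full $530.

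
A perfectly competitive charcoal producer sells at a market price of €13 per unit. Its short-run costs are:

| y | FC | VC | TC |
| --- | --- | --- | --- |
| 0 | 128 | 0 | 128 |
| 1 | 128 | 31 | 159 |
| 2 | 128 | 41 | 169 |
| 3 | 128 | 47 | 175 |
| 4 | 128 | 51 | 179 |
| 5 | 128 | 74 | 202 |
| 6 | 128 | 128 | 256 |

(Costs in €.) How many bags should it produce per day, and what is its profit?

Profit at each row (π = 13y − TC): y=0: -128; y=1: -146; y=2: -143; y=3: -136; y=4: -127; y=5: -137; y=6: -178.
Profit is maximized at y = 4. AVC there is 51/4 = €12.75 ≤ P, so producing beats shutting down (which would give -€128).

y = 4; profit = -€127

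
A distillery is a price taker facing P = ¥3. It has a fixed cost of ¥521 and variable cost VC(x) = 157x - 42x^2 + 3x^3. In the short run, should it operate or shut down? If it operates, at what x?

Shut down

Variable cost is VC = 157x - 42x^2 + 3x^3, so AVC = VC/x = 157 - 42x + 3x^2 and MC = dTC/dx = 157 - 84x + 9x^2.
AVC is minimized where dAVC/dx = -42 + 6x = 0, at x = 7; min AVC = 157 - 42·7 + 3·7^2 = ¥10.
Since P = ¥3 < min AVC = ¥10, price fails to cover variable cost at any output.
Shutting down limits the loss to fixed cost, ¥521.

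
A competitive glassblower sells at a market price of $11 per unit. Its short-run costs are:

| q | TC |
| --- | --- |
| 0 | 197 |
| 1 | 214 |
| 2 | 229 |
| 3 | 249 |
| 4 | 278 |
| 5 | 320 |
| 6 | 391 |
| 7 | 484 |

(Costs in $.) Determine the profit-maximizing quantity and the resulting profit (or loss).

Tabulate TR − TC: q=0: -197; q=1: -203; q=2: -207; q=3: -216; q=4: -234; q=5: -265; q=6: -325; q=7: -407.
Profit is highest at q = 0. Equivalently, the lowest AVC in the table is 32/2 ≈ $16 at q = 2, and P = $11 falls below it — price never covers variable cost, so the firm shuts down and loses only its fixed cost.

q = 0 (shut down); profit = -$197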